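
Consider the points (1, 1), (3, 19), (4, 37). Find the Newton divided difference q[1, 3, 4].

q[1,3] = (19 - 1) / (3 - 1) = 9
q[3,4] = (37 - 19) / (4 - 3) = 18
q[1,3,4] = (18 - 9) / (4 - 1) = 3

3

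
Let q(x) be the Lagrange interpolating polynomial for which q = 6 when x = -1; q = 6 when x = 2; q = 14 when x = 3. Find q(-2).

14

Evaluate each Lagrange basis at x = -2:
L_0(-2) = (-4)·(-5)/[(-3)·(-4)] = 5/3
L_1(-2) = (-1)·(-5)/[(3)·(-1)] = -5/3
L_2(-2) = (-1)·(-4)/[(4)·(1)] = 1
Sum: 6·(5/3) + 6·(-5/3) + 14·(1) = 14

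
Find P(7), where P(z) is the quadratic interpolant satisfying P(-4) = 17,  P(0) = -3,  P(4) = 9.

39

L_0(7) = (7)·(3)/[(-4)·(-8)] = 21/32
L_1(7) = (11)·(3)/[(4)·(-4)] = -33/16
L_2(7) = (11)·(7)/[(8)·(4)] = 77/32
Sum: 17·(21/32) + (-3)·(-33/16) + 9·(77/32) = 39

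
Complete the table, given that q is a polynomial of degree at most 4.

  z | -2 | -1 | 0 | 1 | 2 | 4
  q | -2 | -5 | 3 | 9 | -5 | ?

-190

The 5 known values determine q uniquely (degree ≤ 4).
L_0(4) = (5)·(4)·(3)·(2)/[(-1)·(-2)·(-3)·(-4)] = 5
L_1(4) = (6)·(4)·(3)·(2)/[(1)·(-1)·(-2)·(-3)] = -24
L_2(4) = (6)·(5)·(3)·(2)/[(2)·(1)·(-1)·(-2)] = 45
L_3(4) = (6)·(5)·(4)·(2)/[(3)·(2)·(1)·(-1)] = -40
L_4(4) = (6)·(5)·(4)·(3)/[(4)·(3)·(2)·(1)] = 15
Sum: (-2)·(5) + (-5)·(-24) + 3·(45) + 9·(-40) + (-5)·(15) = -190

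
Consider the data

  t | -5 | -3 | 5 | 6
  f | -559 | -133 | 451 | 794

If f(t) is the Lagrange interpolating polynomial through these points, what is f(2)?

Evaluate each Lagrange basis at t = 2:
L_0(2) = (5)·(-3)·(-4)/[(-2)·(-10)·(-11)] = -3/11
L_1(2) = (7)·(-3)·(-4)/[(2)·(-8)·(-9)] = 7/12
L_2(2) = (7)·(5)·(-4)/[(10)·(8)·(-1)] = 7/4
L_3(2) = (7)·(5)·(-3)/[(11)·(9)·(1)] = -35/33
Sum: (-559)·(-3/11) + (-133)·(7/12) + 451·(7/4) + 794·(-35/33) = 22

22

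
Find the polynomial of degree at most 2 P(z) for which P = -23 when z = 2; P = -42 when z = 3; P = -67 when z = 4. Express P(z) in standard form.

P(z) = -3z^2 - 4z - 3

Newton's divided differences:
P[2,3] = (-42 - (-23)) / (3 - 2) = -19
P[3,4] = (-67 - (-42)) / (4 - 3) = -25
P[2,3,4] = (-25 - (-19)) / (4 - 2) = -3
P(z) = -23 + (-19)·(z - 2) + (-3)·(z - 2)(z - 3)
Expanding: P(z) = -3z^2 - 4z - 3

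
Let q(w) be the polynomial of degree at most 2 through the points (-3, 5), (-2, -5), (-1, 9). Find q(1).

109

L_0(1) = (3)·(2)/[(-1)·(-2)] = 3
L_1(1) = (4)·(2)/[(1)·(-1)] = -8
L_2(1) = (4)·(3)/[(2)·(1)] = 6
Sum: 5·(3) + (-5)·(-8) + 9·(6) = 109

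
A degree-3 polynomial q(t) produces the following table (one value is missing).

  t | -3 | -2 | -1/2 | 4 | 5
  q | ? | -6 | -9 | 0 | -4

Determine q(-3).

68/33

The 4 known values determine q uniquely (degree ≤ 3).
Evaluate each Lagrange basis at t = -3:
L_0(-3) = (-5/2)·(-7)·(-8)/[(-3/2)·(-6)·(-7)] = 20/9
L_1(-3) = (-1)·(-7)·(-8)/[(3/2)·(-9/2)·(-11/2)] = -448/297
L_2(-3) = (-1)·(-5/2)·(-8)/[(6)·(9/2)·(-1)] = 20/27
L_3(-3) = (-1)·(-5/2)·(-7)/[(7)·(11/2)·(1)] = -5/11
Sum: (-6)·(20/9) + (-9)·(-448/297) + 0 + (-4)·(-5/11) = 68/33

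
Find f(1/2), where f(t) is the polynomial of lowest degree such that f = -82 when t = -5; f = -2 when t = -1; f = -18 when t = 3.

13/4

Using Newton's divided-difference form:
f[-5,-1] = (-2 - (-82)) / (-1 - (-5)) = 20
f[-1,3] = (-18 - (-2)) / (3 - (-1)) = -4
f[-5,-1,3] = (-4 - 20) / (3 - (-5)) = -3
f(1/2) = -82 + 20·(11/2) + (-3)·(11/2)·(3/2) = 13/4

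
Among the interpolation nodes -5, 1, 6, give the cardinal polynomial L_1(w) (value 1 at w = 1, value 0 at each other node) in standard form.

L_1(w) = (w + 5)(w - 6) / [(6)·(-5)]
       = (w^2 - w - 30) / (-30)

L_1(w) = -(1/30)w^2 + (1/30)w + 1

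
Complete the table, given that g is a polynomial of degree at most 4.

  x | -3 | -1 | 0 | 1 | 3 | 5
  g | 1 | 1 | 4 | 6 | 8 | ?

77/3

The 5 known values determine g uniquely (degree ≤ 4).
L_0(5) = (6)·(5)·(4)·(2)/[(-2)·(-3)·(-4)·(-6)] = 5/3
L_1(5) = (8)·(5)·(4)·(2)/[(2)·(-1)·(-2)·(-4)] = -20
L_2(5) = (8)·(6)·(4)·(2)/[(3)·(1)·(-1)·(-3)] = 128/3
L_3(5) = (8)·(6)·(5)·(2)/[(4)·(2)·(1)·(-2)] = -30
L_4(5) = (8)·(6)·(5)·(4)/[(6)·(4)·(3)·(2)] = 20/3
Sum: 1·(5/3) + 1·(-20) + 4·(128/3) + 6·(-30) + 8·(20/3) = 77/3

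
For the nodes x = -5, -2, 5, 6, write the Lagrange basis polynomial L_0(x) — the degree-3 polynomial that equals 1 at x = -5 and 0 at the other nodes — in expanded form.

L_0(x) = (x + 2)(x - 5)(x - 6) / [(-3)·(-10)·(-11)]
       = (x^3 - 9x^2 + 8x + 60) / (-330)

L_0(x) = -(1/330)x^3 + (3/110)x^2 - (4/165)x - 2/11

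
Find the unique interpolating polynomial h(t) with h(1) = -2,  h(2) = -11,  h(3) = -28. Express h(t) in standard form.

h(t) = -4t^2 + 3t - 1

Build the Lagrange basis polynomials:
L_0(t) = (t - 2)(t - 3) / [2] = (1/2)t^2 - (5/2)t + 3
L_1(t) = (t - 1)(t - 3) / [-1] = -t^2 + 4t - 3
L_2(t) = (t - 1)(t - 2) / [2] = (1/2)t^2 - (3/2)t + 1
h(t) = (-2)·L_0 + (-11)·L_1 + (-28)·L_2
  (-2)·L_0(t) = -t^2 + 5t - 6
  (-11)·L_1(t) = 11t^2 - 44t + 33
  (-28)·L_2(t) = -14t^2 + 42t - 28
Adding term by term: -4t^2 + 3t - 1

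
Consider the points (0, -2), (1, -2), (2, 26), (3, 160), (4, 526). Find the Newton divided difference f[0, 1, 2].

f[0,1] = (-2 - (-2)) / (1 - 0) = 0
f[1,2] = (26 - (-2)) / (2 - 1) = 28
f[0,1,2] = (28 - 0) / (2 - 0) = 14

14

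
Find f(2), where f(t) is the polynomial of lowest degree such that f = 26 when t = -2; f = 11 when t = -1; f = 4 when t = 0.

14

Using Newton's divided-difference form:
f[-2,-1] = (11 - 26) / (-1 - (-2)) = -15
f[-1,0] = (4 - 11) / (0 - (-1)) = -7
f[-2,-1,0] = (-7 - (-15)) / (0 - (-2)) = 4
f(2) = 26 + (-15)·(4) + 4·(4)·(3) = 14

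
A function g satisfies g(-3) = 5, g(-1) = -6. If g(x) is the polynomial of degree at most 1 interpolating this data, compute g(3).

Evaluate each Lagrange basis at x = 3:
L_0(3) = (4)/[(-2)] = -2
L_1(3) = (6)/[(2)] = 3
Sum: 5·(-2) + (-6)·(3) = -28

-28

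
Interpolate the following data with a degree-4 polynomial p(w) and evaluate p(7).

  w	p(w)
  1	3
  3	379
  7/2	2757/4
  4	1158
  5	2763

10323

L_0(7) = (4)·(7/2)·(3)·(2)/[(-2)·(-5/2)·(-3)·(-4)] = 7/5
L_1(7) = (6)·(7/2)·(3)·(2)/[(2)·(-1/2)·(-1)·(-2)] = -63
L_2(7) = (6)·(4)·(3)·(2)/[(5/2)·(1/2)·(-1/2)·(-3/2)] = 768/5
L_3(7) = (6)·(4)·(7/2)·(2)/[(3)·(1)·(1/2)·(-1)] = -112
L_4(7) = (6)·(4)·(7/2)·(3)/[(4)·(2)·(3/2)·(1)] = 21
Sum: 3·(7/5) + 379·(-63) + 2757/4·(768/5) + 1158·(-112) + 2763·(21) = 10323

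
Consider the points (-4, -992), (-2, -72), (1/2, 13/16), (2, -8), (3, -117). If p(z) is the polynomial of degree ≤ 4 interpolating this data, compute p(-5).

-2325

Using Newton's divided-difference form:
p[-4,-2] = (-72 - (-992)) / (-2 - (-4)) = 460
p[-2,1/2] = (13/16 - (-72)) / (1/2 - (-2)) = 233/8
p[1/2,2] = (-8 - 13/16) / (2 - 1/2) = -47/8
p[2,3] = (-117 - (-8)) / (3 - 2) = -109
p[-4,-2,1/2] = (233/8 - 460) / (1/2 - (-4)) = -383/4
p[-2,1/2,2] = (-47/8 - 233/8) / (2 - (-2)) = -35/4
p[1/2,2,3] = (-109 - (-47/8)) / (3 - 1/2) = -165/4
p[-4,-2,1/2,2] = (-35/4 - (-383/4)) / (2 - (-4)) = 29/2
p[-2,1/2,2,3] = (-165/4 - (-35/4)) / (3 - (-2)) = -13/2
p[-4,-2,1/2,2,3] = (-13/2 - 29/2) / (3 - (-4)) = -3
p(-5) = -992 + 460·(-1) + (-383/4)·(-1)·(-3) + (29/2)·(-1)·(-3)·(-11/2) + (-3)·(-1)·(-3)·(-11/2)·(-7) = -2325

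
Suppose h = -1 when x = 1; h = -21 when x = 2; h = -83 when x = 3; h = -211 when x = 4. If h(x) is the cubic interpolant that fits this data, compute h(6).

Evaluate each Lagrange basis at x = 6:
L_0(6) = (4)·(3)·(2)/[(-1)·(-2)·(-3)] = -4
L_1(6) = (5)·(3)·(2)/[(1)·(-1)·(-2)] = 15
L_2(6) = (5)·(4)·(2)/[(2)·(1)·(-1)] = -20
L_3(6) = (5)·(4)·(3)/[(3)·(2)·(1)] = 10
Sum: (-1)·(-4) + (-21)·(15) + (-83)·(-20) + (-211)·(10) = -761

-761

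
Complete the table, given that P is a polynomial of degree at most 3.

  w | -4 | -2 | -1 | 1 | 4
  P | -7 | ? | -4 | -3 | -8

The 4 known values determine P uniquely (degree ≤ 3).
Evaluate each Lagrange basis at w = -2:
L_0(-2) = (-1)·(-3)·(-6)/[(-3)·(-5)·(-8)] = 3/20
L_1(-2) = (2)·(-3)·(-6)/[(3)·(-2)·(-5)] = 6/5
L_2(-2) = (2)·(-1)·(-6)/[(5)·(2)·(-3)] = -2/5
L_3(-2) = (2)·(-1)·(-3)/[(8)·(5)·(3)] = 1/20
Sum: (-7)·(3/20) + (-4)·(6/5) + (-3)·(-2/5) + (-8)·(1/20) = -101/20

-101/20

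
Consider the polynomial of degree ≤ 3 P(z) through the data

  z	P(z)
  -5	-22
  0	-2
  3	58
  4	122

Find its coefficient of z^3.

1

L_0(z) = z(z - 3)(z - 4) / [-360] = -(1/360)z^3 + (7/360)z^2 - (1/30)z
L_1(z) = (z + 5)(z - 3)(z - 4) / [60] = (1/60)z^3 - (1/30)z^2 - (23/60)z + 1
L_2(z) = (z + 5)z(z - 4) / [-24] = -(1/24)z^3 - (1/24)z^2 + (5/6)z
L_3(z) = (z + 5)z(z - 3) / [36] = (1/36)z^3 + (1/18)z^2 - (5/12)z
P(z) = (-22)·L_0 + (-2)·L_1 + 58·L_2 + 122·L_3
Only the coefficient of z^3 is needed; take it from each L_i and combine:
(-22)·(-1/360) + (-2)·(1/60) + 58·(-1/24) + 122·(1/36) = 1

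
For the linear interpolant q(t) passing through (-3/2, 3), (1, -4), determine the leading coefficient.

-14/5

L_0(t) = (t - 1) / [-5/2] = -(2/5)t + 2/5
L_1(t) = (t + 3/2) / [5/2] = (2/5)t + 3/5
q(t) = 3·L_0 + (-4)·L_1
Only the coefficient of t is needed; take it from each L_i and combine:
3·(-2/5) + (-4)·(2/5) = -14/5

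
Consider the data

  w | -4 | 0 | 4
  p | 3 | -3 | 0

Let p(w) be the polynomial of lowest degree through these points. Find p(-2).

Evaluate each Lagrange basis at w = -2:
L_0(-2) = (-2)·(-6)/[(-4)·(-8)] = 3/8
L_1(-2) = (2)·(-6)/[(4)·(-4)] = 3/4
L_2(-2) = (2)·(-2)/[(8)·(4)] = -1/8
Sum: 3·(3/8) + (-3)·(3/4) + 0 = -9/8

-9/8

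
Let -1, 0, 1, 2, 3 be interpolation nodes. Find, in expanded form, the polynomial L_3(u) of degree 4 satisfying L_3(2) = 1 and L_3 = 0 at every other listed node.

L_3(u) = (u + 1)u(u - 1)(u - 3) / [(3)·(2)·(1)·(-1)]
       = (u^4 - 3u^3 - u^2 + 3u) / (-6)

L_3(u) = -(1/6)u^4 + (1/2)u^3 + (1/6)u^2 - (1/2)u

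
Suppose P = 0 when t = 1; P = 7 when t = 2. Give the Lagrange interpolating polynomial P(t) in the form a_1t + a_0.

P(t) = 7t - 7

Build the Lagrange basis polynomials:
L_0(t) = (t - 2) / [-1] = -t + 2
L_1(t) = (t - 1) / [1] = t - 1
P(t) = 0·L_0 + 7·L_1
  0·L_0(t) = 0
  7·L_1(t) = 7t - 7
Adding term by term: 7t - 7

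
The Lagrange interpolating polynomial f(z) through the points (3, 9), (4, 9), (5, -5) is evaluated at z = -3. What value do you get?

-285

L_0(-3) = (-7)·(-8)/[(-1)·(-2)] = 28
L_1(-3) = (-6)·(-8)/[(1)·(-1)] = -48
L_2(-3) = (-6)·(-7)/[(2)·(1)] = 21
Sum: 9·(28) + 9·(-48) + (-5)·(21) = -285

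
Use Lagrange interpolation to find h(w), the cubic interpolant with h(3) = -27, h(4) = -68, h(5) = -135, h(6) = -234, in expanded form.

h(w) = -w^3 - w^2 + 3w

Build the Lagrange basis polynomials:
L_0(w) = (w - 4)(w - 5)(w - 6) / [-6] = -(1/6)w^3 + (5/2)w^2 - (37/3)w + 20
L_1(w) = (w - 3)(w - 5)(w - 6) / [2] = (1/2)w^3 - 7w^2 + (63/2)w - 45
L_2(w) = (w - 3)(w - 4)(w - 6) / [-2] = -(1/2)w^3 + (13/2)w^2 - 27w + 36
L_3(w) = (w - 3)(w - 4)(w - 5) / [6] = (1/6)w^3 - 2w^2 + (47/6)w - 10
h(w) = (-27)·L_0 + (-68)·L_1 + (-135)·L_2 + (-234)·L_3
  (-27)·L_0(w) = (9/2)w^3 - (135/2)w^2 + 333w - 540
  (-68)·L_1(w) = -34w^3 + 476w^2 - 2142w + 3060
  (-135)·L_2(w) = (135/2)w^3 - (1755/2)w^2 + 3645w - 4860
  (-234)·L_3(w) = -39w^3 + 468w^2 - 1833w + 2340
Adding term by term: -w^3 - w^2 + 3w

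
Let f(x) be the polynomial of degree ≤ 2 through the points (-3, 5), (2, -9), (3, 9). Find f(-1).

Evaluate each Lagrange basis at x = -1:
L_0(-1) = (-3)·(-4)/[(-5)·(-6)] = 2/5
L_1(-1) = (2)·(-4)/[(5)·(-1)] = 8/5
L_2(-1) = (2)·(-3)/[(6)·(1)] = -1
Sum: 5·(2/5) + (-9)·(8/5) + 9·(-1) = -107/5

-107/5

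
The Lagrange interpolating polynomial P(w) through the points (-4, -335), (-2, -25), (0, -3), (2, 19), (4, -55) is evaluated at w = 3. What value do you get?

Evaluate each Lagrange basis at w = 3:
L_0(3) = (5)·(3)·(1)·(-1)/[(-2)·(-4)·(-6)·(-8)] = -5/128
L_1(3) = (7)·(3)·(1)·(-1)/[(2)·(-2)·(-4)·(-6)] = 7/32
L_2(3) = (7)·(5)·(1)·(-1)/[(4)·(2)·(-2)·(-4)] = -35/64
L_3(3) = (7)·(5)·(3)·(-1)/[(6)·(4)·(2)·(-2)] = 35/32
L_4(3) = (7)·(5)·(3)·(1)/[(8)·(6)·(4)·(2)] = 35/128
Sum: (-335)·(-5/128) + (-25)·(7/32) + (-3)·(-35/64) + 19·(35/32) + (-55)·(35/128) = 15

15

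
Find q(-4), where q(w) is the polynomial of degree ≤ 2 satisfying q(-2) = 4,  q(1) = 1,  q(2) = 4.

16

L_0(-4) = (-5)·(-6)/[(-3)·(-4)] = 5/2
L_1(-4) = (-2)·(-6)/[(3)·(-1)] = -4
L_2(-4) = (-2)·(-5)/[(4)·(1)] = 5/2
Sum: 4·(5/2) + 1·(-4) + 4·(5/2) = 16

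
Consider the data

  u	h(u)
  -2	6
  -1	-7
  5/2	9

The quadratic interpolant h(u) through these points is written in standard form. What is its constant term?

-256/21

Build the Lagrange basis polynomials:
L_0(u) = (u + 1)(u - 5/2) / [9/2] = (2/9)u^2 - (1/3)u - 5/9
L_1(u) = (u + 2)(u - 5/2) / [-7/2] = -(2/7)u^2 + (1/7)u + 10/7
L_2(u) = (u + 2)(u + 1) / [63/4] = (4/63)u^2 + (4/21)u + 8/63
h(u) = 6·L_0 + (-7)·L_1 + 9·L_2
Only the constant term is needed; take it from each L_i and combine:
6·(-5/9) + (-7)·(10/7) + 9·(8/63) = -256/21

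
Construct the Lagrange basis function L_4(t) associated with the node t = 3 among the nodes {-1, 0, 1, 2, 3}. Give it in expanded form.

L_4(t) = (1/24)t^4 - (1/12)t^3 - (1/24)t^2 + (1/12)t

L_4(t) = (t + 1)t(t - 1)(t - 2) / [(4)·(3)·(2)·(1)]
       = (t^4 - 2t^3 - t^2 + 2t) / (24)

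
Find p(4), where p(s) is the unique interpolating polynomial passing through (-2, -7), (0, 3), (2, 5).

Using Newton's divided-difference form:
p[-2,0] = (3 - (-7)) / (0 - (-2)) = 5
p[0,2] = (5 - 3) / (2 - 0) = 1
p[-2,0,2] = (1 - 5) / (2 - (-2)) = -1
p(4) = -7 + 5·(6) + (-1)·(6)·(4) = -1

-1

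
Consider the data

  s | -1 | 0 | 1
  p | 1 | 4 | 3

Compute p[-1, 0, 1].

-2

p[-1,0] = (4 - 1) / (0 - (-1)) = 3
p[0,1] = (3 - 4) / (1 - 0) = -1
p[-1,0,1] = (-1 - 3) / (1 - (-1)) = -2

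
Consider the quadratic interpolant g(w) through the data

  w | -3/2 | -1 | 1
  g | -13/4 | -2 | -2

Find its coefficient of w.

Build the Lagrange basis polynomials:
L_0(w) = (w + 1)(w - 1) / [5/4] = (4/5)w^2 - 4/5
L_1(w) = (w + 3/2)(w - 1) / [-1] = -w^2 - (1/2)w + 3/2
L_2(w) = (w + 3/2)(w + 1) / [5] = (1/5)w^2 + (1/2)w + 3/10
g(w) = (-13/4)·L_0 + (-2)·L_1 + (-2)·L_2
Only the coefficient of w is needed; take it from each L_i and combine:
(-13/4)·(0) + (-2)·(-1/2) + (-2)·(1/2) = 0

0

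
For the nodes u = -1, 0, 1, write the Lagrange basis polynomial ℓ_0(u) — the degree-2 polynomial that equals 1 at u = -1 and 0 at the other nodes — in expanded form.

ℓ_0(u) = (1/2)u^2 - (1/2)u

ℓ_0(u) = u(u - 1) / [(-1)·(-2)]
       = (u^2 - u) / (2)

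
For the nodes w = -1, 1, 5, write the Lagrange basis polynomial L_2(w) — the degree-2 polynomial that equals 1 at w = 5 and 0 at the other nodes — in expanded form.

L_2(w) = (w + 1)(w - 1) / [(6)·(4)]
       = (w^2 - 1) / (24)

L_2(w) = (1/24)w^2 - 1/24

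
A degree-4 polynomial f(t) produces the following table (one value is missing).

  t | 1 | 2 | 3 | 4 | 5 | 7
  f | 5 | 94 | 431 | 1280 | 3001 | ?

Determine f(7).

10979

The 5 known values determine f uniquely (degree ≤ 4).
L_0(7) = (5)·(4)·(3)·(2)/[(-1)·(-2)·(-3)·(-4)] = 5
L_1(7) = (6)·(4)·(3)·(2)/[(1)·(-1)·(-2)·(-3)] = -24
L_2(7) = (6)·(5)·(3)·(2)/[(2)·(1)·(-1)·(-2)] = 45
L_3(7) = (6)·(5)·(4)·(2)/[(3)·(2)·(1)·(-1)] = -40
L_4(7) = (6)·(5)·(4)·(3)/[(4)·(3)·(2)·(1)] = 15
Sum: 5·(5) + 94·(-24) + 431·(45) + 1280·(-40) + 3001·(15) = 10979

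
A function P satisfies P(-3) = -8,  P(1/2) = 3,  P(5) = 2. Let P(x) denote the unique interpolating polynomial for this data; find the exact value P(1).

235/63

Evaluate each Lagrange basis at x = 1:
L_0(1) = (1/2)·(-4)/[(-7/2)·(-8)] = -1/14
L_1(1) = (4)·(-4)/[(7/2)·(-9/2)] = 64/63
L_2(1) = (4)·(1/2)/[(8)·(9/2)] = 1/18
Sum: (-8)·(-1/14) + 3·(64/63) + 2·(1/18) = 235/63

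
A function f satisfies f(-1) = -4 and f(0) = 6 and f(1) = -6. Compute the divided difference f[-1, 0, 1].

f[-1,0] = (6 - (-4)) / (0 - (-1)) = 10
f[0,1] = (-6 - 6) / (1 - 0) = -12
f[-1,0,1] = (-12 - 10) / (1 - (-1)) = -11

-11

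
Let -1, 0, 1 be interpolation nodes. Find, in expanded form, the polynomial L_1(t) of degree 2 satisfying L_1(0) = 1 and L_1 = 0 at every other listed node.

L_1(t) = -t^2 + 1

L_1(t) = (t + 1)(t - 1) / [(1)·(-1)]
       = (t^2 - 1) / (-1)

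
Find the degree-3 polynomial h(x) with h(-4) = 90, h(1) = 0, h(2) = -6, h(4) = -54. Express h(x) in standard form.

Newton's divided differences:
h[-4,1] = (0 - 90) / (1 - (-4)) = -18
h[1,2] = (-6 - 0) / (2 - 1) = -6
h[2,4] = (-54 - (-6)) / (4 - 2) = -24
h[-4,1,2] = (-6 - (-18)) / (2 - (-4)) = 2
h[1,2,4] = (-24 - (-6)) / (4 - 1) = -6
h[-4,1,2,4] = (-6 - 2) / (4 - (-4)) = -1
h(x) = 90 + (-18)·(x + 4) + 2·(x + 4)(x - 1) + (-1)·(x + 4)(x - 1)(x - 2)
Expanding: h(x) = -x^3 + x^2 - 2x + 2

h(x) = -x^3 + x^2 - 2x + 2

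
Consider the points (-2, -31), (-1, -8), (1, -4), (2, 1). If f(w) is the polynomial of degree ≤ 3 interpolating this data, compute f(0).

L_0(0) = (1)·(-1)·(-2)/[(-1)·(-3)·(-4)] = -1/6
L_1(0) = (2)·(-1)·(-2)/[(1)·(-2)·(-3)] = 2/3
L_2(0) = (2)·(1)·(-2)/[(3)·(2)·(-1)] = 2/3
L_3(0) = (2)·(1)·(-1)/[(4)·(3)·(1)] = -1/6
Sum: (-31)·(-1/6) + (-8)·(2/3) + (-4)·(2/3) + 1·(-1/6) = -3

-3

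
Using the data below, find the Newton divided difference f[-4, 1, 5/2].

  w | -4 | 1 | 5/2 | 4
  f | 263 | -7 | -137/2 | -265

2

f[-4,1] = (-7 - 263) / (1 - (-4)) = -54
f[1,5/2] = (-137/2 - (-7)) / (5/2 - 1) = -41
f[-4,1,5/2] = (-41 - (-54)) / (5/2 - (-4)) = 2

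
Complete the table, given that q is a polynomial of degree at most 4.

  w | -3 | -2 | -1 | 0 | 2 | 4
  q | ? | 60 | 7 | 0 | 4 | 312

The 5 known values determine q uniquely (degree ≤ 4).
L_0(-3) = (-2)·(-3)·(-5)·(-7)/[(-1)·(-2)·(-4)·(-6)] = 35/8
L_1(-3) = (-1)·(-3)·(-5)·(-7)/[(1)·(-1)·(-3)·(-5)] = -7
L_2(-3) = (-1)·(-2)·(-5)·(-7)/[(2)·(1)·(-2)·(-4)] = 35/8
L_3(-3) = (-1)·(-2)·(-3)·(-7)/[(4)·(3)·(2)·(-2)] = -7/8
L_4(-3) = (-1)·(-2)·(-3)·(-5)/[(6)·(5)·(4)·(2)] = 1/8
Sum: 60·(35/8) + 7·(-7) + 0 + 4·(-7/8) + 312·(1/8) = 249

249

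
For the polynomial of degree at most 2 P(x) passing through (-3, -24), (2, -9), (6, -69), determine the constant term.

-3

Build the Lagrange basis polynomials:
L_0(x) = (x - 2)(x - 6) / [45] = (1/45)x^2 - (8/45)x + 4/15
L_1(x) = (x + 3)(x - 6) / [-20] = -(1/20)x^2 + (3/20)x + 9/10
L_2(x) = (x + 3)(x - 2) / [36] = (1/36)x^2 + (1/36)x - 1/6
P(x) = (-24)·L_0 + (-9)·L_1 + (-69)·L_2
Only the constant term is needed; take it from each L_i and combine:
(-24)·(4/15) + (-9)·(9/10) + (-69)·(-1/6) = -3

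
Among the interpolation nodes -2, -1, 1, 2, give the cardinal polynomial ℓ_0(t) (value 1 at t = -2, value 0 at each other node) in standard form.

ℓ_0(t) = -(1/12)t^3 + (1/6)t^2 + (1/12)t - 1/6

ℓ_0(t) = (t + 1)(t - 1)(t - 2) / [(-1)·(-3)·(-4)]
       = (t^3 - 2t^2 - t + 2) / (-12)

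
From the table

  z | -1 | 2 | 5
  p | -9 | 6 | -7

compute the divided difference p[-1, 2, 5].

-14/9

p[-1,2] = (6 - (-9)) / (2 - (-1)) = 5
p[2,5] = (-7 - 6) / (5 - 2) = -13/3
p[-1,2,5] = (-13/3 - 5) / (5 - (-1)) = -14/9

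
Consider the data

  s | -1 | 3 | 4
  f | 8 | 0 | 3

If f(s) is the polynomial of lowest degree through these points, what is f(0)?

3

L_0(0) = (-3)·(-4)/[(-4)·(-5)] = 3/5
L_1(0) = (1)·(-4)/[(4)·(-1)] = 1
L_2(0) = (1)·(-3)/[(5)·(1)] = -3/5
Sum: 8·(3/5) + 0 + 3·(-3/5) = 3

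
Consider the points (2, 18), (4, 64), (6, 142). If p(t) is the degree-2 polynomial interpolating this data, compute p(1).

7

L_0(1) = (-3)·(-5)/[(-2)·(-4)] = 15/8
L_1(1) = (-1)·(-5)/[(2)·(-2)] = -5/4
L_2(1) = (-1)·(-3)/[(4)·(2)] = 3/8
Sum: 18·(15/8) + 64·(-5/4) + 142·(3/8) = 7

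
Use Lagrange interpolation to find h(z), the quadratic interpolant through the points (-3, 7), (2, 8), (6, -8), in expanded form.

L_0(z) = (z - 2)(z - 6) / [45] = (1/45)z^2 - (8/45)z + 4/15
L_1(z) = (z + 3)(z - 6) / [-20] = -(1/20)z^2 + (3/20)z + 9/10
L_2(z) = (z + 3)(z - 2) / [36] = (1/36)z^2 + (1/36)z - 1/6
h(z) = 7·L_0 + 8·L_1 + (-8)·L_2
  7·L_0(z) = (7/45)z^2 - (56/45)z + 28/15
  8·L_1(z) = -(2/5)z^2 + (6/5)z + 36/5
  (-8)·L_2(z) = -(2/9)z^2 - (2/9)z + 4/3
Adding term by term: -(7/15)z^2 - (4/15)z + 52/5

h(z) = -(7/15)z^2 - (4/15)z + 52/5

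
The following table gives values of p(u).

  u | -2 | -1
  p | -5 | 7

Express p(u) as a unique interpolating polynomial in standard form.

p(u) = 12u + 19

L_0(u) = (u + 1) / [-1] = -u - 1
L_1(u) = (u + 2) / [1] = u + 2
p(u) = (-5)·L_0 + 7·L_1
  (-5)·L_0(u) = 5u + 5
  7·L_1(u) = 7u + 14
Adding term by term: 12u + 19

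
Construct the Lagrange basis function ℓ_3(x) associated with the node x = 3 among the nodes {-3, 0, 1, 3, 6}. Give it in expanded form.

ℓ_3(x) = (x + 3)x(x - 1)(x - 6) / [(6)·(3)·(2)·(-3)]
       = (x^4 - 4x^3 - 15x^2 + 18x) / (-108)

ℓ_3(x) = -(1/108)x^4 + (1/27)x^3 + (5/36)x^2 - (1/6)x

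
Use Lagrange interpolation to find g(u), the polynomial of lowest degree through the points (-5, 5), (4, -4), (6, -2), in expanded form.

g(u) = (2/11)u^2 - (9/11)u - 40/11

L_0(u) = (u - 4)(u - 6) / [99] = (1/99)u^2 - (10/99)u + 8/33
L_1(u) = (u + 5)(u - 6) / [-18] = -(1/18)u^2 + (1/18)u + 5/3
L_2(u) = (u + 5)(u - 4) / [22] = (1/22)u^2 + (1/22)u - 10/11
g(u) = 5·L_0 + (-4)·L_1 + (-2)·L_2
  5·L_0(u) = (5/99)u^2 - (50/99)u + 40/33
  (-4)·L_1(u) = (2/9)u^2 - (2/9)u - 20/3
  (-2)·L_2(u) = -(1/11)u^2 - (1/11)u + 20/11
Adding term by term: (2/11)u^2 - (9/11)u - 40/11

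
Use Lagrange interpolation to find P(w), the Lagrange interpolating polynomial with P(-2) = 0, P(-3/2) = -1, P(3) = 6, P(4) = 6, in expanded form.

L_0(w) = (w + 3/2)(w - 3)(w - 4) / [-15] = -(1/15)w^3 + (11/30)w^2 - (1/10)w - 6/5
L_1(w) = (w + 2)(w - 3)(w - 4) / [99/8] = (8/99)w^3 - (40/99)w^2 - (16/99)w + 64/33
L_2(w) = (w + 2)(w + 3/2)(w - 4) / [-45/2] = -(2/45)w^3 + (1/45)w^2 + (22/45)w + 8/15
L_3(w) = (w + 2)(w + 3/2)(w - 3) / [33] = (1/33)w^3 + (1/66)w^2 - (5/22)w - 3/11
P(w) = 0·L_0 + (-1)·L_1 + 6·L_2 + 6·L_3
  0·L_0(w) = 0
  (-1)·L_1(w) = -(8/99)w^3 + (40/99)w^2 + (16/99)w - 64/33
  6·L_2(w) = -(4/15)w^3 + (2/15)w^2 + (44/15)w + 16/5
  6·L_3(w) = (2/11)w^3 + (1/11)w^2 - (15/11)w - 18/11
Adding term by term: -(82/495)w^3 + (311/495)w^2 + (857/495)w - 62/165

P(w) = -(82/495)w^3 + (311/495)w^2 + (857/495)w - 62/165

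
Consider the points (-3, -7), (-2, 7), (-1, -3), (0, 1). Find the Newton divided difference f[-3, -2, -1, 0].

19/3

f[-3,-2] = (7 - (-7)) / (-2 - (-3)) = 14
f[-2,-1] = (-3 - 7) / (-1 - (-2)) = -10
f[-1,0] = (1 - (-3)) / (0 - (-1)) = 4
f[-3,-2,-1] = (-10 - 14) / (-1 - (-3)) = -12
f[-2,-1,0] = (4 - (-10)) / (0 - (-2)) = 7
f[-3,-2,-1,0] = (7 - (-12)) / (0 - (-3)) = 19/3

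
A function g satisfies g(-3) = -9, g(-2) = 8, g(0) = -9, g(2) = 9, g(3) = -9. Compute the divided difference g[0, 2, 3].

g[0,2] = (9 - (-9)) / (2 - 0) = 9
g[2,3] = (-9 - 9) / (3 - 2) = -18
g[0,2,3] = (-18 - 9) / (3 - 0) = -9

-9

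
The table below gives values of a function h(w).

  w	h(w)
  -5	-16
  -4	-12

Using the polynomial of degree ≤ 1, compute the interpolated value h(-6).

-20

L_0(-6) = (-2)/[(-1)] = 2
L_1(-6) = (-1)/[(1)] = -1
Sum: (-16)·(2) + (-12)·(-1) = -20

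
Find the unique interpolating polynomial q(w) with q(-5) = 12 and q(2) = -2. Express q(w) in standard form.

q(w) = -2w + 2

L_0(w) = (w - 2) / [-7] = -(1/7)w + 2/7
L_1(w) = (w + 5) / [7] = (1/7)w + 5/7
q(w) = 12·L_0 + (-2)·L_1
  12·L_0(w) = -(12/7)w + 24/7
  (-2)·L_1(w) = -(2/7)w - 10/7
Adding term by term: -2w + 2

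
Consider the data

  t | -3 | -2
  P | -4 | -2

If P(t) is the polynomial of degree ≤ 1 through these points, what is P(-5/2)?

Evaluate each Lagrange basis at t = -5/2:
L_0(-5/2) = (-1/2)/[(-1)] = 1/2
L_1(-5/2) = (1/2)/[(1)] = 1/2
Sum: (-4)·(1/2) + (-2)·(1/2) = -3

-3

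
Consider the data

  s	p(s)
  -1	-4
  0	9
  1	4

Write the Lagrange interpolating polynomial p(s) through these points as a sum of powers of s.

L_0(s) = s(s - 1) / [2] = (1/2)s^2 - (1/2)s
L_1(s) = (s + 1)(s - 1) / [-1] = -s^2 + 1
L_2(s) = (s + 1)s / [2] = (1/2)s^2 + (1/2)s
p(s) = (-4)·L_0 + 9·L_1 + 4·L_2
  (-4)·L_0(s) = -2s^2 + 2s
  9·L_1(s) = -9s^2 + 9
  4·L_2(s) = 2s^2 + 2s
Adding term by term: -9s^2 + 4s + 9

p(s) = -9s^2 + 4s + 9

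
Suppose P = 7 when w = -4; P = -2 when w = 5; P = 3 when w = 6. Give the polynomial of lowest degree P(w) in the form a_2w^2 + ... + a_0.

P(w) = (3/5)w^2 - (8/5)w - 9

Build the Lagrange basis polynomials:
L_0(w) = (w - 5)(w - 6) / [90] = (1/90)w^2 - (11/90)w + 1/3
L_1(w) = (w + 4)(w - 6) / [-9] = -(1/9)w^2 + (2/9)w + 8/3
L_2(w) = (w + 4)(w - 5) / [10] = (1/10)w^2 - (1/10)w - 2
P(w) = 7·L_0 + (-2)·L_1 + 3·L_2
  7·L_0(w) = (7/90)w^2 - (77/90)w + 7/3
  (-2)·L_1(w) = (2/9)w^2 - (4/9)w - 16/3
  3·L_2(w) = (3/10)w^2 - (3/10)w - 6
Adding term by term: (3/5)w^2 - (8/5)w - 9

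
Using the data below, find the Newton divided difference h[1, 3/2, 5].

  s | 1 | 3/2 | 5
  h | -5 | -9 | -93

-4

h[1,3/2] = (-9 - (-5)) / (3/2 - 1) = -8
h[3/2,5] = (-93 - (-9)) / (5 - 3/2) = -24
h[1,3/2,5] = (-24 - (-8)) / (5 - 1) = -4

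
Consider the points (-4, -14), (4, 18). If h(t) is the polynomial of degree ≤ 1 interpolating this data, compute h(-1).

L_0(-1) = (-5)/[(-8)] = 5/8
L_1(-1) = (3)/[(8)] = 3/8
Sum: (-14)·(5/8) + 18·(3/8) = -2

-2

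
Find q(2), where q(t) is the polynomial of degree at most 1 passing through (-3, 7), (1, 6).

23/4

L_0(2) = (1)/[(-4)] = -1/4
L_1(2) = (5)/[(4)] = 5/4
Sum: 7·(-1/4) + 6·(5/4) = 23/4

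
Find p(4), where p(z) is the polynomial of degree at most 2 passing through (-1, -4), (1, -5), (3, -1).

23/8

L_0(4) = (3)·(1)/[(-2)·(-4)] = 3/8
L_1(4) = (5)·(1)/[(2)·(-2)] = -5/4
L_2(4) = (5)·(3)/[(4)·(2)] = 15/8
Sum: (-4)·(3/8) + (-5)·(-5/4) + (-1)·(15/8) = 23/8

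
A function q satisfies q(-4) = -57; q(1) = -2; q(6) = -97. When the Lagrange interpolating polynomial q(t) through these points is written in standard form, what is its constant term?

Build the Lagrange basis polynomials:
L_0(t) = (t - 1)(t - 6) / [50] = (1/50)t^2 - (7/50)t + 3/25
L_1(t) = (t + 4)(t - 6) / [-25] = -(1/25)t^2 + (2/25)t + 24/25
L_2(t) = (t + 4)(t - 1) / [50] = (1/50)t^2 + (3/50)t - 2/25
q(t) = (-57)·L_0 + (-2)·L_1 + (-97)·L_2
Only the constant term is needed; take it from each L_i and combine:
(-57)·(3/25) + (-2)·(24/25) + (-97)·(-2/25) = -1

-1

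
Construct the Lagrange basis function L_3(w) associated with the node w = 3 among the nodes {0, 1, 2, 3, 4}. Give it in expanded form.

L_3(w) = -(1/6)w^4 + (7/6)w^3 - (7/3)w^2 + (4/3)w

L_3(w) = w(w - 1)(w - 2)(w - 4) / [(3)·(2)·(1)·(-1)]
       = (w^4 - 7w^3 + 14w^2 - 8w) / (-6)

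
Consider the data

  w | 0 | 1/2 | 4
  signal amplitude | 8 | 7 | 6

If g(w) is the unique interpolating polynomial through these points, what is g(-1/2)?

129/14

Evaluate each Lagrange basis at w = -1/2:
L_0(-1/2) = (-1)·(-9/2)/[(-1/2)·(-4)] = 9/4
L_1(-1/2) = (-1/2)·(-9/2)/[(1/2)·(-7/2)] = -9/7
L_2(-1/2) = (-1/2)·(-1)/[(4)·(7/2)] = 1/28
Sum: 8·(9/4) + 7·(-9/7) + 6·(1/28) = 129/14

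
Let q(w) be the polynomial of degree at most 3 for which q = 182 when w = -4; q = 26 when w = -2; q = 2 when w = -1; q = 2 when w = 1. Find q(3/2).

Evaluate each Lagrange basis at w = 3/2:
L_0(3/2) = (7/2)·(5/2)·(1/2)/[(-2)·(-3)·(-5)] = -7/48
L_1(3/2) = (11/2)·(5/2)·(1/2)/[(2)·(-1)·(-3)] = 55/48
L_2(3/2) = (11/2)·(7/2)·(1/2)/[(3)·(1)·(-2)] = -77/48
L_3(3/2) = (11/2)·(7/2)·(5/2)/[(5)·(3)·(2)] = 77/48
Sum: 182·(-7/48) + 26·(55/48) + 2·(-77/48) + 2·(77/48) = 13/4

13/4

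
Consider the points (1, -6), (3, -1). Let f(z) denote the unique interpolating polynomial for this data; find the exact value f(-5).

L_0(-5) = (-8)/[(-2)] = 4
L_1(-5) = (-6)/[(2)] = -3
Sum: (-6)·(4) + (-1)·(-3) = -21

-21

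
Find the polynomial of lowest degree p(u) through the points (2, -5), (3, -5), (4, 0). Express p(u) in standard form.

p(u) = (5/2)u^2 - (25/2)u + 10

Newton's divided differences:
p[2,3] = (-5 - (-5)) / (3 - 2) = 0
p[3,4] = (0 - (-5)) / (4 - 3) = 5
p[2,3,4] = (5 - 0) / (4 - 2) = 5/2
p(u) = -5 + (5/2)·(u - 2)(u - 3)
Expanding: p(u) = (5/2)u^2 - (25/2)u + 10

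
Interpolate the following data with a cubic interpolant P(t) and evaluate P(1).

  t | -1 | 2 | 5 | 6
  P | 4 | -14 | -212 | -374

L_0(1) = (-1)·(-4)·(-5)/[(-3)·(-6)·(-7)] = 10/63
L_1(1) = (2)·(-4)·(-5)/[(3)·(-3)·(-4)] = 10/9
L_2(1) = (2)·(-1)·(-5)/[(6)·(3)·(-1)] = -5/9
L_3(1) = (2)·(-1)·(-4)/[(7)·(4)·(1)] = 2/7
Sum: 4·(10/63) + (-14)·(10/9) + (-212)·(-5/9) + (-374)·(2/7) = -4

-4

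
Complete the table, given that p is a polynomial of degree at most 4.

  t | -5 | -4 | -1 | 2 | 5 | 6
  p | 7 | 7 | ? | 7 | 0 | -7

1099/165

The 5 known values determine p uniquely (degree ≤ 4).
Evaluate each Lagrange basis at t = -1:
L_0(-1) = (3)·(-3)·(-6)·(-7)/[(-1)·(-7)·(-10)·(-11)] = -27/55
L_1(-1) = (4)·(-3)·(-6)·(-7)/[(1)·(-6)·(-9)·(-10)] = 14/15
L_2(-1) = (4)·(3)·(-6)·(-7)/[(7)·(6)·(-3)·(-4)] = 1
L_3(-1) = (4)·(3)·(-3)·(-7)/[(10)·(9)·(3)·(-1)] = -14/15
L_4(-1) = (4)·(3)·(-3)·(-6)/[(11)·(10)·(4)·(1)] = 27/55
Sum: 7·(-27/55) + 7·(14/15) + 7·(1) + 0 + (-7)·(27/55) = 1099/165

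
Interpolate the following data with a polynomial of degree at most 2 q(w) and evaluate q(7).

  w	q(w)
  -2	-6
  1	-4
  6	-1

-9/20

L_0(7) = (6)·(1)/[(-3)·(-8)] = 1/4
L_1(7) = (9)·(1)/[(3)·(-5)] = -3/5
L_2(7) = (9)·(6)/[(8)·(5)] = 27/20
Sum: (-6)·(1/4) + (-4)·(-3/5) + (-1)·(27/20) = -9/20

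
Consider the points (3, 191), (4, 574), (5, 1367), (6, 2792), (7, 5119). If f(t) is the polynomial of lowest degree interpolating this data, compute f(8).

Using Newton's divided-difference form:
f[3,4] = (574 - 191) / (4 - 3) = 383
f[4,5] = (1367 - 574) / (5 - 4) = 793
f[5,6] = (2792 - 1367) / (6 - 5) = 1425
f[6,7] = (5119 - 2792) / (7 - 6) = 2327
f[3,4,5] = (793 - 383) / (5 - 3) = 205
f[4,5,6] = (1425 - 793) / (6 - 4) = 316
f[5,6,7] = (2327 - 1425) / (7 - 5) = 451
f[3,4,5,6] = (316 - 205) / (6 - 3) = 37
f[4,5,6,7] = (451 - 316) / (7 - 4) = 45
f[3,4,5,6,7] = (45 - 37) / (7 - 3) = 2
f(8) = 191 + 383·(5) + 205·(5)·(4) + 37·(5)·(4)·(3) + 2·(5)·(4)·(3)·(2) = 8666

8666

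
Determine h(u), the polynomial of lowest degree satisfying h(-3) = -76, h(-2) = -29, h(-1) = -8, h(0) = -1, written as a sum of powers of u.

h(u) = 2u^3 - u^2 + 4u - 1

L_0(u) = (u + 2)(u + 1)u / [-6] = -(1/6)u^3 - (1/2)u^2 - (1/3)u
L_1(u) = (u + 3)(u + 1)u / [2] = (1/2)u^3 + 2u^2 + (3/2)u
L_2(u) = (u + 3)(u + 2)u / [-2] = -(1/2)u^3 - (5/2)u^2 - 3u
L_3(u) = (u + 3)(u + 2)(u + 1) / [6] = (1/6)u^3 + u^2 + (11/6)u + 1
h(u) = (-76)·L_0 + (-29)·L_1 + (-8)·L_2 + (-1)·L_3
  (-76)·L_0(u) = (38/3)u^3 + 38u^2 + (76/3)u
  (-29)·L_1(u) = -(29/2)u^3 - 58u^2 - (87/2)u
  (-8)·L_2(u) = 4u^3 + 20u^2 + 24u
  (-1)·L_3(u) = -(1/6)u^3 - u^2 - (11/6)u - 1
Adding term by term: 2u^3 - u^2 + 4u - 1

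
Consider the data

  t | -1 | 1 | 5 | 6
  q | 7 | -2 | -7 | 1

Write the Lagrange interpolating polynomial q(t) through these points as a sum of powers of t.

q(t) = (157/840)t^3 - (11/28)t^2 - (3937/840)t + 81/28

Build the Lagrange basis polynomials:
L_0(t) = (t - 1)(t - 5)(t - 6) / [-84] = -(1/84)t^3 + (1/7)t^2 - (41/84)t + 5/14
L_1(t) = (t + 1)(t - 5)(t - 6) / [40] = (1/40)t^3 - (1/4)t^2 + (19/40)t + 3/4
L_2(t) = (t + 1)(t - 1)(t - 6) / [-24] = -(1/24)t^3 + (1/4)t^2 + (1/24)t - 1/4
L_3(t) = (t + 1)(t - 1)(t - 5) / [35] = (1/35)t^3 - (1/7)t^2 - (1/35)t + 1/7
q(t) = 7·L_0 + (-2)·L_1 + (-7)·L_2 + 1·L_3
  7·L_0(t) = -(1/12)t^3 + t^2 - (41/12)t + 5/2
  (-2)·L_1(t) = -(1/20)t^3 + (1/2)t^2 - (19/20)t - 3/2
  (-7)·L_2(t) = (7/24)t^3 - (7/4)t^2 - (7/24)t + 7/4
  1·L_3(t) = (1/35)t^3 - (1/7)t^2 - (1/35)t + 1/7
Adding term by term: (157/840)t^3 - (11/28)t^2 - (3937/840)t + 81/28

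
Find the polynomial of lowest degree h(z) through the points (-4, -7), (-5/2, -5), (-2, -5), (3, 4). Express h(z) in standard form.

h(z) = (164/1155)z^3 + (208/385)z^2 + (307/1155)z - 423/77

Newton's divided differences:
h[-4,-5/2] = (-5 - (-7)) / (-5/2 - (-4)) = 4/3
h[-5/2,-2] = (-5 - (-5)) / (-2 - (-5/2)) = 0
h[-2,3] = (4 - (-5)) / (3 - (-2)) = 9/5
h[-4,-5/2,-2] = (0 - 4/3) / (-2 - (-4)) = -2/3
h[-5/2,-2,3] = (9/5 - 0) / (3 - (-5/2)) = 18/55
h[-4,-5/2,-2,3] = (18/55 - (-2/3)) / (3 - (-4)) = 164/1155
h(z) = -7 + (4/3)·(z + 4) + (-2/3)·(z + 4)(z + 5/2) + (164/1155)·(z + 4)(z + 5/2)(z + 2)
Expanding: h(z) = (164/1155)z^3 + (208/385)z^2 + (307/1155)z - 423/77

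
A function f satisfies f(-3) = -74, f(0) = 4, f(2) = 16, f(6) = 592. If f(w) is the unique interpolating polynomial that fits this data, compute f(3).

64

Using Newton's divided-difference form:
f[-3,0] = (4 - (-74)) / (0 - (-3)) = 26
f[0,2] = (16 - 4) / (2 - 0) = 6
f[2,6] = (592 - 16) / (6 - 2) = 144
f[-3,0,2] = (6 - 26) / (2 - (-3)) = -4
f[0,2,6] = (144 - 6) / (6 - 0) = 23
f[-3,0,2,6] = (23 - (-4)) / (6 - (-3)) = 3
f(3) = -74 + 26·(6) + (-4)·(6)·(3) + 3·(6)·(3)·(1) = 64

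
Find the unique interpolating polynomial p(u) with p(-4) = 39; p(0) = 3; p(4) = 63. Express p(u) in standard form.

p(u) = 3u^2 + 3u + 3

Build the Lagrange basis polynomials:
L_0(u) = u(u - 4) / [32] = (1/32)u^2 - (1/8)u
L_1(u) = (u + 4)(u - 4) / [-16] = -(1/16)u^2 + 1
L_2(u) = (u + 4)u / [32] = (1/32)u^2 + (1/8)u
p(u) = 39·L_0 + 3·L_1 + 63·L_2
  39·L_0(u) = (39/32)u^2 - (39/8)u
  3·L_1(u) = -(3/16)u^2 + 3
  63·L_2(u) = (63/32)u^2 + (63/8)u
Adding term by term: 3u^2 + 3u + 3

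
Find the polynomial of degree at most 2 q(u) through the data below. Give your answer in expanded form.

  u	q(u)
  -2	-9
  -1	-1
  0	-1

L_0(u) = (u + 1)u / [2] = (1/2)u^2 + (1/2)u
L_1(u) = (u + 2)u / [-1] = -u^2 - 2u
L_2(u) = (u + 2)(u + 1) / [2] = (1/2)u^2 + (3/2)u + 1
q(u) = (-9)·L_0 + (-1)·L_1 + (-1)·L_2
  (-9)·L_0(u) = -(9/2)u^2 - (9/2)u
  (-1)·L_1(u) = u^2 + 2u
  (-1)·L_2(u) = -(1/2)u^2 - (3/2)u - 1
Adding term by term: -4u^2 - 4u - 1

q(u) = -4u^2 - 4u - 1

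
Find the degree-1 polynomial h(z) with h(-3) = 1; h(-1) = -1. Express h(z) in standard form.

Build the Lagrange basis polynomials:
L_0(z) = (z + 1) / [-2] = -(1/2)z - 1/2
L_1(z) = (z + 3) / [2] = (1/2)z + 3/2
h(z) = 1·L_0 + (-1)·L_1
  1·L_0(z) = -(1/2)z - 1/2
  (-1)·L_1(z) = -(1/2)z - 3/2
Adding term by term: -z - 2

h(z) = -z - 2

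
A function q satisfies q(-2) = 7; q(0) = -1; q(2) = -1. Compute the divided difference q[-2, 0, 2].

q[-2,0] = (-1 - 7) / (0 - (-2)) = -4
q[0,2] = (-1 - (-1)) / (2 - 0) = 0
q[-2,0,2] = (0 - (-4)) / (2 - (-2)) = 1

1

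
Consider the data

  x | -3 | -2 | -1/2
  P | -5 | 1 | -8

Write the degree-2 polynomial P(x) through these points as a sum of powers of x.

L_0(x) = (x + 2)(x + 1/2) / [5/2] = (2/5)x^2 + x + 2/5
L_1(x) = (x + 3)(x + 1/2) / [-3/2] = -(2/3)x^2 - (7/3)x - 1
L_2(x) = (x + 3)(x + 2) / [15/4] = (4/15)x^2 + (4/3)x + 8/5
P(x) = (-5)·L_0 + 1·L_1 + (-8)·L_2
  (-5)·L_0(x) = -2x^2 - 5x - 2
  1·L_1(x) = -(2/3)x^2 - (7/3)x - 1
  (-8)·L_2(x) = -(32/15)x^2 - (32/3)x - 64/5
Adding term by term: -(24/5)x^2 - 18x - 79/5

P(x) = -(24/5)x^2 - 18x - 79/5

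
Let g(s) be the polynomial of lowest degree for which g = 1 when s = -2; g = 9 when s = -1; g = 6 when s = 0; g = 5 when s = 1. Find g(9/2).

L_0(9/2) = (11/2)·(9/2)·(7/2)/[(-1)·(-2)·(-3)] = -231/16
L_1(9/2) = (13/2)·(9/2)·(7/2)/[(1)·(-1)·(-2)] = 819/16
L_2(9/2) = (13/2)·(11/2)·(7/2)/[(2)·(1)·(-1)] = -1001/16
L_3(9/2) = (13/2)·(11/2)·(9/2)/[(3)·(2)·(1)] = 429/16
Sum: 1·(-231/16) + 9·(819/16) + 6·(-1001/16) + 5·(429/16) = 3279/16

3279/16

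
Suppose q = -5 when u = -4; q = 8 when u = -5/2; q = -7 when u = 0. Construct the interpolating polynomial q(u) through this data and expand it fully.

L_0(u) = (u + 5/2)u / [6] = (1/6)u^2 + (5/12)u
L_1(u) = (u + 4)u / [-15/4] = -(4/15)u^2 - (16/15)u
L_2(u) = (u + 4)(u + 5/2) / [10] = (1/10)u^2 + (13/20)u + 1
q(u) = (-5)·L_0 + 8·L_1 + (-7)·L_2
  (-5)·L_0(u) = -(5/6)u^2 - (25/12)u
  8·L_1(u) = -(32/15)u^2 - (128/15)u
  (-7)·L_2(u) = -(7/10)u^2 - (91/20)u - 7
Adding term by term: -(11/3)u^2 - (91/6)u - 7

q(u) = -(11/3)u^2 - (91/6)u - 7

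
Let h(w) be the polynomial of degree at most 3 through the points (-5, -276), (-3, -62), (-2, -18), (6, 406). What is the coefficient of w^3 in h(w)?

2

L_0(w) = (w + 3)(w + 2)(w - 6) / [-66] = -(1/66)w^3 + (1/66)w^2 + (4/11)w + 6/11
L_1(w) = (w + 5)(w + 2)(w - 6) / [18] = (1/18)w^3 + (1/18)w^2 - (16/9)w - 10/3
L_2(w) = (w + 5)(w + 3)(w - 6) / [-24] = -(1/24)w^3 - (1/12)w^2 + (11/8)w + 15/4
L_3(w) = (w + 5)(w + 3)(w + 2) / [792] = (1/792)w^3 + (5/396)w^2 + (31/792)w + 5/132
h(w) = (-276)·L_0 + (-62)·L_1 + (-18)·L_2 + 406·L_3
Only the coefficient of w^3 is needed; take it from each L_i and combine:
(-276)·(-1/66) + (-62)·(1/18) + (-18)·(-1/24) + 406·(1/792) = 2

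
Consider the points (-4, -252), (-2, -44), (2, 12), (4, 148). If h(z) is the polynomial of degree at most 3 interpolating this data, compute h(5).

306

Using Newton's divided-difference form:
h[-4,-2] = (-44 - (-252)) / (-2 - (-4)) = 104
h[-2,2] = (12 - (-44)) / (2 - (-2)) = 14
h[2,4] = (148 - 12) / (4 - 2) = 68
h[-4,-2,2] = (14 - 104) / (2 - (-4)) = -15
h[-2,2,4] = (68 - 14) / (4 - (-2)) = 9
h[-4,-2,2,4] = (9 - (-15)) / (4 - (-4)) = 3
h(5) = -252 + 104·(9) + (-15)·(9)·(7) + 3·(9)·(7)·(3) = 306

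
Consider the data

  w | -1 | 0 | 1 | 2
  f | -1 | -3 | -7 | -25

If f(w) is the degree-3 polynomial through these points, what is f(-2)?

11

Evaluate each Lagrange basis at w = -2:
L_0(-2) = (-2)·(-3)·(-4)/[(-1)·(-2)·(-3)] = 4
L_1(-2) = (-1)·(-3)·(-4)/[(1)·(-1)·(-2)] = -6
L_2(-2) = (-1)·(-2)·(-4)/[(2)·(1)·(-1)] = 4
L_3(-2) = (-1)·(-2)·(-3)/[(3)·(2)·(1)] = -1
Sum: (-1)·(4) + (-3)·(-6) + (-7)·(4) + (-25)·(-1) = 11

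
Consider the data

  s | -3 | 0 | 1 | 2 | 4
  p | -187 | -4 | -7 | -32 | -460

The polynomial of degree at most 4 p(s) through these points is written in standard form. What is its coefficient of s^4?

Build the Lagrange basis polynomials:
L_0(s) = s(s - 1)(s - 2)(s - 4) / [420] = (1/420)s^4 - (1/60)s^3 + (1/30)s^2 - (2/105)s
L_1(s) = (s + 3)(s - 1)(s - 2)(s - 4) / [-24] = -(1/24)s^4 + (1/6)s^3 + (7/24)s^2 - (17/12)s + 1
L_2(s) = (s + 3)s(s - 2)(s - 4) / [12] = (1/12)s^4 - (1/4)s^3 - (5/6)s^2 + 2s
L_3(s) = (s + 3)s(s - 1)(s - 4) / [-20] = -(1/20)s^4 + (1/10)s^3 + (11/20)s^2 - (3/5)s
L_4(s) = (s + 3)s(s - 1)(s - 2) / [168] = (1/168)s^4 - (1/24)s^2 + (1/28)s
p(s) = (-187)·L_0 + (-4)·L_1 + (-7)·L_2 + (-32)·L_3 + (-460)·L_4
Only the coefficient of s^4 is needed; take it from each L_i and combine:
(-187)·(1/420) + (-4)·(-1/24) + (-7)·(1/12) + (-32)·(-1/20) + (-460)·(1/168) = -2

-2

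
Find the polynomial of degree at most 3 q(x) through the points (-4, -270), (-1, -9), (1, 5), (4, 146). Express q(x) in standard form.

q(x) = 3x^3 - 4x^2 + 4x + 2

L_0(x) = (x + 1)(x - 1)(x - 4) / [-120] = -(1/120)x^3 + (1/30)x^2 + (1/120)x - 1/30
L_1(x) = (x + 4)(x - 1)(x - 4) / [30] = (1/30)x^3 - (1/30)x^2 - (8/15)x + 8/15
L_2(x) = (x + 4)(x + 1)(x - 4) / [-30] = -(1/30)x^3 - (1/30)x^2 + (8/15)x + 8/15
L_3(x) = (x + 4)(x + 1)(x - 1) / [120] = (1/120)x^3 + (1/30)x^2 - (1/120)x - 1/30
q(x) = (-270)·L_0 + (-9)·L_1 + 5·L_2 + 146·L_3
  (-270)·L_0(x) = (9/4)x^3 - 9x^2 - (9/4)x + 9
  (-9)·L_1(x) = -(3/10)x^3 + (3/10)x^2 + (24/5)x - 24/5
  5·L_2(x) = -(1/6)x^3 - (1/6)x^2 + (8/3)x + 8/3
  146·L_3(x) = (73/60)x^3 + (73/15)x^2 - (73/60)x - 73/15
Adding term by term: 3x^3 - 4x^2 + 4x + 2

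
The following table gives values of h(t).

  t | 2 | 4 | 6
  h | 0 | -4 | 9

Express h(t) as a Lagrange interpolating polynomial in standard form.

L_0(t) = (t - 4)(t - 6) / [8] = (1/8)t^2 - (5/4)t + 3
L_1(t) = (t - 2)(t - 6) / [-4] = -(1/4)t^2 + 2t - 3
L_2(t) = (t - 2)(t - 4) / [8] = (1/8)t^2 - (3/4)t + 1
h(t) = 0·L_0 + (-4)·L_1 + 9·L_2
  0·L_0(t) = 0
  (-4)·L_1(t) = t^2 - 8t + 12
  9·L_2(t) = (9/8)t^2 - (27/4)t + 9
Adding term by term: (17/8)t^2 - (59/4)t + 21

h(t) = (17/8)t^2 - (59/4)t + 21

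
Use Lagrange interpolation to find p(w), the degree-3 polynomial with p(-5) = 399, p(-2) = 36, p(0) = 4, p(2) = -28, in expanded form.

p(w) = -3w^3 - 4w + 4

Build the Lagrange basis polynomials:
L_0(w) = (w + 2)w(w - 2) / [-105] = -(1/105)w^3 + (4/105)w
L_1(w) = (w + 5)w(w - 2) / [24] = (1/24)w^3 + (1/8)w^2 - (5/12)w
L_2(w) = (w + 5)(w + 2)(w - 2) / [-20] = -(1/20)w^3 - (1/4)w^2 + (1/5)w + 1
L_3(w) = (w + 5)(w + 2)w / [56] = (1/56)w^3 + (1/8)w^2 + (5/28)w
p(w) = 399·L_0 + 36·L_1 + 4·L_2 + (-28)·L_3
  399·L_0(w) = -(19/5)w^3 + (76/5)w
  36·L_1(w) = (3/2)w^3 + (9/2)w^2 - 15w
  4·L_2(w) = -(1/5)w^3 - w^2 + (4/5)w + 4
  (-28)·L_3(w) = -(1/2)w^3 - (7/2)w^2 - 5w
Adding term by term: -3w^3 - 4w + 4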